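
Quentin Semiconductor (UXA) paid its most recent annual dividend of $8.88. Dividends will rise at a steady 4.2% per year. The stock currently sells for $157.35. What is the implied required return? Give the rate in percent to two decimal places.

10.08%

Rearranging the constant-growth DDM: r = D₁/P₀ + g.
D₁ = 8.88 × (1 + 0.042) = 9.2530.
r = 9.2530 / 157.35 + 0.042 = 0.05880 + 0.042 = 0.10080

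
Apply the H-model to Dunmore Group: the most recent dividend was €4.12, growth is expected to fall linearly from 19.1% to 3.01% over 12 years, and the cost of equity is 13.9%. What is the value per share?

€75.50

H-model: P₀ = D₀[(1+g_L) + H(g_S−g_L)]/(r−g_L), with H = 12/2 = 6.
P₀ = 4.12 × [(1+0.0301) + 6×(0.191−0.0301)] / (0.139−0.0301)
   = 4.12 × 1.9955 / 0.1089 = 75.4955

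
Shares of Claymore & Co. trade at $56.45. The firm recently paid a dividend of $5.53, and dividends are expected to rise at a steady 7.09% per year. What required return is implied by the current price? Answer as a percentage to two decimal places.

17.58%

Rearranging the constant-growth DDM: r = D₁/P₀ + g.
D₁ = 5.53 × (1 + 0.0709) = 5.9221.
r = 5.9221 / 56.45 + 0.0709 = 0.10491 + 0.0709 = 0.17581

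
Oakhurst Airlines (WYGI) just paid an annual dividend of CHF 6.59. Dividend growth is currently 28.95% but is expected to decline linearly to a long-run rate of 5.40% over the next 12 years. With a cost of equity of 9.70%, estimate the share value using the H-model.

CHF 378.08

H-model: P₀ = D₀[(1+g_L) + H(g_S−g_L)]/(r−g_L), with H = 12/2 = 6.
P₀ = 6.59 × [(1+0.054) + 6×(0.2895−0.054)] / (0.097−0.054)
   = 6.59 × 2.4670 / 0.043 = 378.0821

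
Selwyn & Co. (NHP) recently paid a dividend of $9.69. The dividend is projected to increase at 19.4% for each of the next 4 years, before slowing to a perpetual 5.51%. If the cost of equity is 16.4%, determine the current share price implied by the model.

$145.27

Two-stage DDM. Project D₁…D_4 at 0.194, terminal growth 0.0551, discount at r = 0.164.
D_1 = 11.5699
D_2 = 13.8144
D_3 = 16.4944
D_4 = 19.6943
Terminal value at t=4: TV = D_5/(r−g) = 20.7795/(0.164−0.0551) = 190.8125
P₀ = 11.5699/(1+0.164)^1 + 13.8144/(1+0.164)^2 + 16.4944/(1+0.164)^3 + 19.6943/(1+0.164)^4 + 190.8125/(1+0.164)^4 = 145.2655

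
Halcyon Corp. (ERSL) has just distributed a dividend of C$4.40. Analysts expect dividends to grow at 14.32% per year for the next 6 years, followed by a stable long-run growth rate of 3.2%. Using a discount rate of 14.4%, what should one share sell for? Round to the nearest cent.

Two-stage DDM. Project D₁…D_6 at 0.1432, terminal growth 0.032, discount at r = 0.144.
D_1 = 5.0301
D_2 = 5.7504
D_3 = 6.5738
D_4 = 7.5152
D_5 = 8.5914
D_6 = 9.8217
Terminal value at t=6: TV = D_7/(r−g) = 10.1360/(0.144−0.032) = 90.4998
P₀ = 5.0301/(1+0.144)^1 + 5.7504/(1+0.144)^2 + 6.5738/(1+0.144)^3 + 7.5152/(1+0.144)^4 + 8.5914/(1+0.144)^5 + 9.8217/(1+0.144)^6 + 90.4998/(1+0.144)^6 = 66.7085

C$66.71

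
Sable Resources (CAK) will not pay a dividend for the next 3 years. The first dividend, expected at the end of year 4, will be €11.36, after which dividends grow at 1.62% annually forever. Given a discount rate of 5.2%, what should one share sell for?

€272.55

Deferred-dividend DDM. At t=3 the remaining stream is a growing perpetuity with first payment D_4 = 11.36.
V_3 = D_4/(r−g) = 11.36/(0.052−0.0162) = 317.3184
P₀ = V_3/(1+r)^3 = 317.3184/(1+0.052)^3 = 272.5512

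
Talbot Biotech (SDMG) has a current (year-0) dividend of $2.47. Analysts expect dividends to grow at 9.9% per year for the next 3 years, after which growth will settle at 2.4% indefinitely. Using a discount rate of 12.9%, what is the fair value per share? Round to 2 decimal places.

$29.24

Two-stage DDM. Project D₁…D_3 at 0.099, terminal growth 0.024, discount at r = 0.129.
D_1 = 2.7145
D_2 = 2.9833
D_3 = 3.2786
Terminal value at t=3: TV = D_4/(r−g) = 3.3573/(0.129−0.024) = 31.9743
P₀ = 2.7145/(1+0.129)^1 + 2.9833/(1+0.129)^2 + 3.2786/(1+0.129)^3 + 31.9743/(1+0.129)^3 = 29.2418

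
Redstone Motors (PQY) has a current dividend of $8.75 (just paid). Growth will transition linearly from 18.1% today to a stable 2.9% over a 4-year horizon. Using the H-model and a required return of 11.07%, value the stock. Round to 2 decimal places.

H-model: P₀ = D₀[(1+g_L) + H(g_S−g_L)]/(r−g_L), with H = 4/2 = 2.
P₀ = 8.75 × [(1+0.029) + 2×(0.181−0.029)] / (0.1107−0.029)
   = 8.75 × 1.3330 / 0.0817 = 142.7632

$142.76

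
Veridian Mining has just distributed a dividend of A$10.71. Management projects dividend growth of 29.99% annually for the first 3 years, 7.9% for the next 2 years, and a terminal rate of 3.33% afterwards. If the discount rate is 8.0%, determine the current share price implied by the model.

A$496.81

Three-stage DDM. Project D₁…D_5; terminal Gordon value at t=5 with g = 0.0333; discount at r = 0.08.
D_1 = 13.9219
D_2 = 18.0971
D_3 = 23.5244
D_4 = 25.3829
D_5 = 27.3881
TV_5 = 28.3001/(0.08−0.0333) = 605.9988
P₀ = Σ Dₜ/(1+r)ᵗ + TV_5/(1+r)^5 = 496.8101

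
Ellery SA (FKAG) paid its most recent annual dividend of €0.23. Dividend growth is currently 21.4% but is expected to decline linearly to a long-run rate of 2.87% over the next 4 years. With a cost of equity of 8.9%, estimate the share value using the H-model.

€5.34

H-model: P₀ = D₀[(1+g_L) + H(g_S−g_L)]/(r−g_L), with H = 4/2 = 2.
P₀ = 0.23 × [(1+0.0287) + 2×(0.214−0.0287)] / (0.089−0.0287)
   = 0.23 × 1.3993 / 0.0603 = 5.3373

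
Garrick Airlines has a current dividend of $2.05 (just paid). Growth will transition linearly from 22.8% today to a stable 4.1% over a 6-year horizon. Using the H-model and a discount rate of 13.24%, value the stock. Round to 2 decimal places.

H-model: P₀ = D₀[(1+g_L) + H(g_S−g_L)]/(r−g_L), with H = 6/2 = 3.
P₀ = 2.05 × [(1+0.041) + 3×(0.228−0.041)] / (0.1324−0.041)
   = 2.05 × 1.6020 / 0.0914 = 35.9311

$35.93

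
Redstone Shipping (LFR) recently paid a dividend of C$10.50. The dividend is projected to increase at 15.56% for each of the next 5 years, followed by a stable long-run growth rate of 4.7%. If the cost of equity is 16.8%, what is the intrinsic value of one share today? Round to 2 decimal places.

C$136.99

Two-stage DDM. Project D₁…D_5 at 0.1556, terminal growth 0.047, discount at r = 0.168.
D_1 = 12.1338
D_2 = 14.0218
D_3 = 16.2036
D_4 = 18.7249
D_5 = 21.6385
Terminal value at t=5: TV = D_6/(r−g) = 22.6555/(0.168−0.047) = 187.2355
P₀ = 12.1338/(1+0.168)^1 + 14.0218/(1+0.168)^2 + 16.2036/(1+0.168)^3 + 18.7249/(1+0.168)^4 + 21.6385/(1+0.168)^5 + 187.2355/(1+0.168)^5 = 136.9853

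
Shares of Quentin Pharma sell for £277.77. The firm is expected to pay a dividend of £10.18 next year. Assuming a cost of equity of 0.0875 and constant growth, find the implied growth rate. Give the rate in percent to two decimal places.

From P₀ = D₁/(r − g), the implied growth is g = r − D₁/P₀.
g = 0.0875 − 10.18/277.77 = 0.0875 − 0.03665 = 0.05085

5.09%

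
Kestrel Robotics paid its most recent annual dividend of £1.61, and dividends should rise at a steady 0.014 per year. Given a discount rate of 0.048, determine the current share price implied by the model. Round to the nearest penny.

Gordon growth model: P₀ = D₁/(r − g). D₁ = 1.61 × (1 + 0.014) = 1.6325.
P₀ = 1.6325 / (0.048 − 0.014) = 1.6325 / 0.034 = 48.0159

£48.02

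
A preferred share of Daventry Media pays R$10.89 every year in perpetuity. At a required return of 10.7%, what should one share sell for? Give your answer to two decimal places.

R$101.78

Zero-growth DDM (perpetuity): P₀ = D/r = 10.89 / 0.107 = 101.7757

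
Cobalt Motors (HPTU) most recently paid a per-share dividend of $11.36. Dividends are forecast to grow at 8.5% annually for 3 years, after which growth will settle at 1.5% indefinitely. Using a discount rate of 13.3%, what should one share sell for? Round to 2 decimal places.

$117.09

Two-stage DDM. Project D₁…D_3 at 0.085, terminal growth 0.015, discount at r = 0.133.
D_1 = 12.3256
D_2 = 13.3733
D_3 = 14.5100
Terminal value at t=3: TV = D_4/(r−g) = 14.7277/(0.133−0.015) = 124.8106
P₀ = 12.3256/(1+0.133)^1 + 13.3733/(1+0.133)^2 + 14.5100/(1+0.133)^3 + 124.8106/(1+0.133)^3 = 117.0878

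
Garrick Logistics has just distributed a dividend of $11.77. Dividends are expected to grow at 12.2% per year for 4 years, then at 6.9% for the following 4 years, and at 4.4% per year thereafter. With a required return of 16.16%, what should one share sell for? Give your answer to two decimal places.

Three-stage DDM. Project D₁…D_8; terminal Gordon value at t=8 with g = 0.044; discount at r = 0.1616.
D_1 = 13.2059
D_2 = 14.8171
D_3 = 16.6247
D_4 = 18.6530
D_5 = 19.9400
D_6 = 21.3159
D_7 = 22.7867
D_8 = 24.3590
TV_8 = 25.4308/(0.1616−0.044) = 216.2479
P₀ = Σ Dₜ/(1+r)ᵗ + TV_8/(1+r)^8 = 141.8789

$141.88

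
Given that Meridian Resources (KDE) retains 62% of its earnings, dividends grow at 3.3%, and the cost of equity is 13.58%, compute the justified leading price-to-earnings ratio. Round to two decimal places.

Payout ratio b = 1 − 0.62 = 0.38.
Justified leading P/E = b/(r−g) = 0.38/(0.1358−0.033) = 3.6965

3.70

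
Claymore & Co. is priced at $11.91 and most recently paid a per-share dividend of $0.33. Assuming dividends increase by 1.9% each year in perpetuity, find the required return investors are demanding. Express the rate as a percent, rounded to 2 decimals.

Rearranging the constant-growth DDM: r = D₁/P₀ + g.
D₁ = 0.33 × (1 + 0.019) = 0.3363.
r = 0.3363 / 11.91 + 0.019 = 0.02823 + 0.019 = 0.04723

4.72%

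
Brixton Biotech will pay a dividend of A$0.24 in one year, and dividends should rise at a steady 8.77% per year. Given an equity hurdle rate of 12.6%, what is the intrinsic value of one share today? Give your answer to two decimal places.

A$6.27

Gordon growth model: P₀ = D₁/(r − g), with D₁ = 0.24 given directly.
P₀ = 0.2400 / (0.126 − 0.0877) = 0.2400 / 0.0383 = 6.2663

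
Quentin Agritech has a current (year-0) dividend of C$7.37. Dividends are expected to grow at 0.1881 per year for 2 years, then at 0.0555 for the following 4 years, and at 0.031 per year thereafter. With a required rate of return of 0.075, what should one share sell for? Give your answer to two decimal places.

Three-stage DDM. Project D₁…D_6; terminal Gordon value at t=6 with g = 0.031; discount at r = 0.075.
D_1 = 8.7563
D_2 = 10.4034
D_3 = 10.9807
D_4 = 11.5902
D_5 = 12.2334
D_6 = 12.9124
TV_6 = 13.3127/(0.075−0.031) = 302.5606
P₀ = Σ Dₜ/(1+r)ᵗ + TV_6/(1+r)^6 = 247.6012

C$247.60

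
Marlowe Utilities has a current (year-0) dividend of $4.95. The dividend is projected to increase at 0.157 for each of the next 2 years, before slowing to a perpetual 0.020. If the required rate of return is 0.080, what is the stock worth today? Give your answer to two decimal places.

$107.56

Two-stage DDM. Project D₁…D_2 at 0.157, terminal growth 0.02, discount at r = 0.08.
D_1 = 5.7271
D_2 = 6.6263
Terminal value at t=2: TV = D_3/(r−g) = 6.7588/(0.08−0.02) = 112.6473
P₀ = 5.7271/(1+0.08)^1 + 6.6263/(1+0.08)^2 + 112.6473/(1+0.08)^2 = 107.5608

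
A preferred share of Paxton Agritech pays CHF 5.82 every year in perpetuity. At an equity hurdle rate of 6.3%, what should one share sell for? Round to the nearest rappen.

Zero-growth DDM (perpetuity): P₀ = D/r = 5.82 / 0.063 = 92.3810

CHF 92.38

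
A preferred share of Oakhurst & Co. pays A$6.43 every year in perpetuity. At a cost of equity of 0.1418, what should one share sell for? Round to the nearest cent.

A$45.35

Zero-growth DDM (perpetuity): P₀ = D/r = 6.43 / 0.1418 = 45.3456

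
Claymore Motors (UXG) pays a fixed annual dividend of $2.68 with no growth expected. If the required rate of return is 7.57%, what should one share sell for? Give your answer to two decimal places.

Zero-growth DDM (perpetuity): P₀ = D/r = 2.68 / 0.0757 = 35.4029

$35.40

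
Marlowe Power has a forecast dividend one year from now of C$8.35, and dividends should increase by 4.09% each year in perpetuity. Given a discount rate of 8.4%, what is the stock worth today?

Gordon growth model: P₀ = D₁/(r − g), with D₁ = 8.35 given directly.
P₀ = 8.3500 / (0.084 − 0.0409) = 8.3500 / 0.0431 = 193.7355

C$193.74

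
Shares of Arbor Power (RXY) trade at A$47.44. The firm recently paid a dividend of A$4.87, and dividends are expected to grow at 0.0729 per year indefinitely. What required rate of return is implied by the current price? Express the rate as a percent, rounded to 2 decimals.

18.30%

Rearranging the constant-growth DDM: r = D₁/P₀ + g.
D₁ = 4.87 × (1 + 0.0729) = 5.2250.
r = 5.2250 / 47.44 + 0.0729 = 0.11014 + 0.0729 = 0.18304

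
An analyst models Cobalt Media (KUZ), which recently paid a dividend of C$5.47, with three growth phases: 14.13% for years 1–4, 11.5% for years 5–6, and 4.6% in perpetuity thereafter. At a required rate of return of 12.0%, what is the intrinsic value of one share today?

C$117.29

Three-stage DDM. Project D₁…D_6; terminal Gordon value at t=6 with g = 0.046; discount at r = 0.12.
D_1 = 6.2429
D_2 = 7.1250
D_3 = 8.1318
D_4 = 9.2808
D_5 = 10.3481
D_6 = 11.5382
TV_6 = 12.0689/(0.12−0.046) = 163.0934
P₀ = Σ Dₜ/(1+r)ᵗ + TV_6/(1+r)^6 = 117.2858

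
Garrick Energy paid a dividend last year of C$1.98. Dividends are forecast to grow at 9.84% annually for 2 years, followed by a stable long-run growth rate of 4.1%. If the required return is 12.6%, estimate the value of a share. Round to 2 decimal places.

C$26.89

Two-stage DDM. Project D₁…D_2 at 0.0984, terminal growth 0.041, discount at r = 0.126.
D_1 = 2.1748
D_2 = 2.3888
Terminal value at t=2: TV = D_3/(r−g) = 2.4868/(0.126−0.041) = 29.2562
P₀ = 2.1748/(1+0.126)^1 + 2.3888/(1+0.126)^2 + 29.2562/(1+0.126)^2 = 26.8906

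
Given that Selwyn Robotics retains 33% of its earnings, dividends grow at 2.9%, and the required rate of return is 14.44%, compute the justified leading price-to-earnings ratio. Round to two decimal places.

Payout ratio b = 1 − 0.33 = 0.67.
Justified leading P/E = b/(r−g) = 0.67/(0.1444−0.029) = 5.8059

5.81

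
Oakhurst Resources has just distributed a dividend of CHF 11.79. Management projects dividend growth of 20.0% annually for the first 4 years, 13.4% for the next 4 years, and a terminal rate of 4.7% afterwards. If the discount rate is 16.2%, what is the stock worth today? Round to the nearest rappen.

Three-stage DDM. Project D₁…D_8; terminal Gordon value at t=8 with g = 0.047; discount at r = 0.162.
D_1 = 14.1480
D_2 = 16.9776
D_3 = 20.3731
D_4 = 24.4477
D_5 = 27.7237
D_6 = 31.4387
D_7 = 35.6515
D_8 = 40.4288
TV_8 = 42.3290/(0.162−0.047) = 368.0780
P₀ = Σ Dₜ/(1+r)ᵗ + TV_8/(1+r)^8 = 212.3642

CHF 212.36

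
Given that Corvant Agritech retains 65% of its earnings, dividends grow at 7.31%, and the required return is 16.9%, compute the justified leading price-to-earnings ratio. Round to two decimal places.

Payout ratio b = 1 − 0.65 = 0.35.
Justified leading P/E = b/(r−g) = 0.35/(0.169−0.0731) = 3.6496

3.65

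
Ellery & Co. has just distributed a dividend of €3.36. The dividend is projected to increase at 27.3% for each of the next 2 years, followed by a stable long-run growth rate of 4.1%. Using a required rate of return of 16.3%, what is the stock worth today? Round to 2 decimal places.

Two-stage DDM. Project D₁…D_2 at 0.273, terminal growth 0.041, discount at r = 0.163.
D_1 = 4.2773
D_2 = 5.4450
Terminal value at t=2: TV = D_3/(r−g) = 5.6682/(0.163−0.041) = 46.4608
P₀ = 4.2773/(1+0.163)^1 + 5.4450/(1+0.163)^2 + 46.4608/(1+0.163)^2 = 42.0535

€42.05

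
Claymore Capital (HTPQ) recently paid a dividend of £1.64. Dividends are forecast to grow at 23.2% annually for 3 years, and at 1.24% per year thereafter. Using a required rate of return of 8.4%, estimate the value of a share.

Two-stage DDM. Project D₁…D_3 at 0.232, terminal growth 0.0124, discount at r = 0.084.
D_1 = 2.0205
D_2 = 2.4892
D_3 = 3.0667
Terminal value at t=3: TV = D_4/(r−g) = 3.1048/(0.084−0.0124) = 43.3626
P₀ = 2.0205/(1+0.084)^1 + 2.4892/(1+0.084)^2 + 3.0667/(1+0.084)^3 + 43.3626/(1+0.084)^3 = 40.4329

£40.43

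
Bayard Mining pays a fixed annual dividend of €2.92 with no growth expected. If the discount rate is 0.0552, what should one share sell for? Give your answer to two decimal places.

€52.90

Zero-growth DDM (perpetuity): P₀ = D/r = 2.92 / 0.0552 = 52.8986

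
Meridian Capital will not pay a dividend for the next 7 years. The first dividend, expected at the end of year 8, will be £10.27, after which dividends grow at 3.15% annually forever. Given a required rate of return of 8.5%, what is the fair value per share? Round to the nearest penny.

Deferred-dividend DDM. At t=7 the remaining stream is a growing perpetuity with first payment D_8 = 10.27.
V_7 = D_8/(r−g) = 10.27/(0.085−0.0315) = 191.9626
P₀ = V_7/(1+r)^7 = 191.9626/(1+0.085)^7 = 108.4447

£108.44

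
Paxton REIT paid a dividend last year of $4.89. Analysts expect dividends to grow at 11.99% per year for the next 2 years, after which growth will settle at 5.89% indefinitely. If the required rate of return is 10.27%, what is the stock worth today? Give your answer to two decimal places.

$131.95

Two-stage DDM. Project D₁…D_2 at 0.1199, terminal growth 0.0589, discount at r = 0.1027.
D_1 = 5.4763
D_2 = 6.1329
Terminal value at t=2: TV = D_3/(r−g) = 6.4941/(0.1027−0.0589) = 148.2683
P₀ = 5.4763/(1+0.1027)^1 + 6.1329/(1+0.1027)^2 + 148.2683/(1+0.1027)^2 = 131.9464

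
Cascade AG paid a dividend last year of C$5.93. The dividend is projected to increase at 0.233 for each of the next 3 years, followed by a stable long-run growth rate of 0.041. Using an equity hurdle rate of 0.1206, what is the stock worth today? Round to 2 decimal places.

C$124.91

Two-stage DDM. Project D₁…D_3 at 0.233, terminal growth 0.041, discount at r = 0.1206.
D_1 = 7.3117
D_2 = 9.0153
D_3 = 11.1159
Terminal value at t=3: TV = D_4/(r−g) = 11.5716/(0.1206−0.041) = 145.3723
P₀ = 7.3117/(1+0.1206)^1 + 9.0153/(1+0.1206)^2 + 11.1159/(1+0.1206)^3 + 145.3723/(1+0.1206)^3 = 124.9104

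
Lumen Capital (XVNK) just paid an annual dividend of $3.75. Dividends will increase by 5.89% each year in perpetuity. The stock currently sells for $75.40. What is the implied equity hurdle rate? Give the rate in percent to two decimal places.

11.16%

Rearranging the constant-growth DDM: r = D₁/P₀ + g.
D₁ = 3.75 × (1 + 0.0589) = 3.9709.
r = 3.9709 / 75.40 + 0.0589 = 0.05266 + 0.0589 = 0.11156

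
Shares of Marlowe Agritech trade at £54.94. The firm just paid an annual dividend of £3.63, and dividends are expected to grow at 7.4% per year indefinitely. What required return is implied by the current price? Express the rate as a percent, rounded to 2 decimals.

Rearranging the constant-growth DDM: r = D₁/P₀ + g.
D₁ = 3.63 × (1 + 0.074) = 3.8986.
r = 3.8986 / 54.94 + 0.074 = 0.07096 + 0.074 = 0.14496

14.50%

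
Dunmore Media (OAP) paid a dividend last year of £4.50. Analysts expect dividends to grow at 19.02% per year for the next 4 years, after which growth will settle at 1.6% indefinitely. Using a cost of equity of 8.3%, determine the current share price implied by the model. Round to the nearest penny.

Two-stage DDM. Project D₁…D_4 at 0.1902, terminal growth 0.016, discount at r = 0.083.
D_1 = 5.3559
D_2 = 6.3746
D_3 = 7.5870
D_4 = 9.0301
Terminal value at t=4: TV = D_5/(r−g) = 9.1746/(0.083−0.016) = 136.9340
P₀ = 5.3559/(1+0.083)^1 + 6.3746/(1+0.083)^2 + 7.5870/(1+0.083)^3 + 9.0301/(1+0.083)^4 + 136.9340/(1+0.083)^4 = 122.4574

£122.46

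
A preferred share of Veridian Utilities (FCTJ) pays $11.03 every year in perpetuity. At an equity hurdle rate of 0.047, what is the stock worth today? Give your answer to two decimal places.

$234.68

Zero-growth DDM (perpetuity): P₀ = D/r = 11.03 / 0.047 = 234.6809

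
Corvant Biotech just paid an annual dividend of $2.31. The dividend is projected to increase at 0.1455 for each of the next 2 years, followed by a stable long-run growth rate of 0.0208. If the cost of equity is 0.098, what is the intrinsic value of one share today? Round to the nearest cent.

Two-stage DDM. Project D₁…D_2 at 0.1455, terminal growth 0.0208, discount at r = 0.098.
D_1 = 2.6461
D_2 = 3.0311
Terminal value at t=2: TV = D_3/(r−g) = 3.0942/(0.098−0.0208) = 40.0798
P₀ = 2.6461/(1+0.098)^1 + 3.0311/(1+0.098)^2 + 40.0798/(1+0.098)^2 = 38.1687

$38.17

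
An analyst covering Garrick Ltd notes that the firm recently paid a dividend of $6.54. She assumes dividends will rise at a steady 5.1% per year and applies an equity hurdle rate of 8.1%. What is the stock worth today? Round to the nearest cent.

$229.12

Gordon growth model: P₀ = D₁/(r − g). D₁ = 6.54 × (1 + 0.051) = 6.8735.
P₀ = 6.8735 / (0.081 − 0.051) = 6.8735 / 0.03 = 229.1180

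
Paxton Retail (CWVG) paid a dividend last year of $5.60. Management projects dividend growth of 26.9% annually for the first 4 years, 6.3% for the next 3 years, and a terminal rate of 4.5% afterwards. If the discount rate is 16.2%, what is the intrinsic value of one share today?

Three-stage DDM. Project D₁…D_7; terminal Gordon value at t=7 with g = 0.045; discount at r = 0.162.
D_1 = 7.1064
D_2 = 9.0180
D_3 = 11.4439
D_4 = 14.5223
D_5 = 15.4372
D_6 = 16.4097
D_7 = 17.4435
TV_7 = 18.2285/(0.162−0.045) = 155.7990
P₀ = Σ Dₜ/(1+r)ᵗ + TV_7/(1+r)^7 = 102.5701

$102.57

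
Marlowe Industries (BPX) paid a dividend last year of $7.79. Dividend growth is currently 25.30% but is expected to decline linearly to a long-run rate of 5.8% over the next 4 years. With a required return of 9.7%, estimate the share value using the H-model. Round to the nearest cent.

H-model: P₀ = D₀[(1+g_L) + H(g_S−g_L)]/(r−g_L), with H = 4/2 = 2.
P₀ = 7.79 × [(1+0.058) + 2×(0.253−0.058)] / (0.097−0.058)
   = 7.79 × 1.4480 / 0.039 = 289.2287

$289.23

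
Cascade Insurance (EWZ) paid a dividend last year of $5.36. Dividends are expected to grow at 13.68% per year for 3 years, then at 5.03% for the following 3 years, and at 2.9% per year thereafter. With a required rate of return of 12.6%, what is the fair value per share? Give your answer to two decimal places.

$78.30

Three-stage DDM. Project D₁…D_6; terminal Gordon value at t=6 with g = 0.029; discount at r = 0.126.
D_1 = 6.0932
D_2 = 6.9268
D_3 = 7.8744
D_4 = 8.2705
D_5 = 8.6865
D_6 = 9.1234
TV_6 = 9.3880/(0.126−0.029) = 96.7834
P₀ = Σ Dₜ/(1+r)ᵗ + TV_6/(1+r)^6 = 78.2972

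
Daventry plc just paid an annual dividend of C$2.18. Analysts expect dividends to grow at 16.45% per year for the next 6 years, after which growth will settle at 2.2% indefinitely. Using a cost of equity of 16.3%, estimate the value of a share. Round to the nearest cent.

Two-stage DDM. Project D₁…D_6 at 0.1645, terminal growth 0.022, discount at r = 0.163.
D_1 = 2.5386
D_2 = 2.9562
D_3 = 3.4425
D_4 = 4.0088
D_5 = 4.6682
D_6 = 5.4362
Terminal value at t=6: TV = D_7/(r−g) = 5.5558/(0.163−0.022) = 39.4026
P₀ = 2.5386/(1+0.163)^1 + 2.9562/(1+0.163)^2 + 3.4425/(1+0.163)^3 + 4.0088/(1+0.163)^4 + 4.6682/(1+0.163)^5 + 5.4362/(1+0.163)^6 + 39.4026/(1+0.163)^6 = 29.0630

C$29.06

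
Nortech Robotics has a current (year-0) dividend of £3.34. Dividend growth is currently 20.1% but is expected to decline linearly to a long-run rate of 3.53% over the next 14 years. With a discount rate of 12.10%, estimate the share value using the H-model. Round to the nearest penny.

H-model: P₀ = D₀[(1+g_L) + H(g_S−g_L)]/(r−g_L), with H = 14/2 = 7.
P₀ = 3.34 × [(1+0.0353) + 7×(0.201−0.0353)] / (0.121−0.0353)
   = 3.34 × 2.1952 / 0.0857 = 85.5539

£85.55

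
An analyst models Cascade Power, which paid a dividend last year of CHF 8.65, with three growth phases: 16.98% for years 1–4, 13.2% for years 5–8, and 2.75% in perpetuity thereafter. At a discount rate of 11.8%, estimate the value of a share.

CHF 205.31

Three-stage DDM. Project D₁…D_8; terminal Gordon value at t=8 with g = 0.0275; discount at r = 0.118.
D_1 = 10.1188
D_2 = 11.8369
D_3 = 13.8468
D_4 = 16.1980
D_5 = 18.3362
D_6 = 20.7566
D_7 = 23.4964
D_8 = 26.5980
TV_8 = 27.3294/(0.118−0.0275) = 301.9823
P₀ = Σ Dₜ/(1+r)ᵗ + TV_8/(1+r)^8 = 205.3066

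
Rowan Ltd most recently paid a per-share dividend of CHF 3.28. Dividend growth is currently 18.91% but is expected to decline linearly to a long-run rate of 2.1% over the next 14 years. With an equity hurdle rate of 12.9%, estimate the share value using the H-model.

H-model: P₀ = D₀[(1+g_L) + H(g_S−g_L)]/(r−g_L), with H = 14/2 = 7.
P₀ = 3.28 × [(1+0.021) + 7×(0.1891−0.021)] / (0.129−0.021)
   = 3.28 × 2.1977 / 0.108 = 66.7450

CHF 66.74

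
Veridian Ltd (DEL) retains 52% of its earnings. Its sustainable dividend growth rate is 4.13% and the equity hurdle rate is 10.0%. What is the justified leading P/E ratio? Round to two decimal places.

Payout ratio b = 1 − 0.52 = 0.48.
Justified leading P/E = b/(r−g) = 0.48/(0.1−0.0413) = 8.1772

8.18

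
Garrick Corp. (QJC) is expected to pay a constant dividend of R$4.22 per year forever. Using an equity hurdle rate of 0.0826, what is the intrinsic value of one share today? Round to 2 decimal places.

Zero-growth DDM (perpetuity): P₀ = D/r = 4.22 / 0.0826 = 51.0896

R$51.09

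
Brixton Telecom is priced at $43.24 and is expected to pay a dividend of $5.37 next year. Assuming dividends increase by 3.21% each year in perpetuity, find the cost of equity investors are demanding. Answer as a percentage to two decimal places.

Rearranging the constant-growth DDM: r = D₁/P₀ + g.
r = 5.3700 / 43.24 + 0.0321 = 0.12419 + 0.0321 = 0.15629

15.63%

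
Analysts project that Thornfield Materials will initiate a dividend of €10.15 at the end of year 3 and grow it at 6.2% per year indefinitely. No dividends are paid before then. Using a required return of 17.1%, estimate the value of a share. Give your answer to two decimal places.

€67.91

Deferred-dividend DDM. At t=2 the remaining stream is a growing perpetuity with first payment D_3 = 10.15.
V_2 = D_3/(r−g) = 10.15/(0.171−0.062) = 93.1193
P₀ = V_2/(1+r)^2 = 93.1193/(1+0.171)^2 = 67.9088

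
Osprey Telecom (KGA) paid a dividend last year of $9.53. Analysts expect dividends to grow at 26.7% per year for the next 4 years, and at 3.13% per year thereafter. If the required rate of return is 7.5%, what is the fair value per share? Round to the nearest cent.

Two-stage DDM. Project D₁…D_4 at 0.267, terminal growth 0.0313, discount at r = 0.075.
D_1 = 12.0745
D_2 = 15.2984
D_3 = 19.3831
D_4 = 24.5584
Terminal value at t=4: TV = D_5/(r−g) = 25.3270/(0.075−0.0313) = 579.5661
P₀ = 12.0745/(1+0.075)^1 + 15.2984/(1+0.075)^2 + 19.3831/(1+0.075)^3 + 24.5584/(1+0.075)^4 + 579.5661/(1+0.075)^4 = 492.4416

$492.44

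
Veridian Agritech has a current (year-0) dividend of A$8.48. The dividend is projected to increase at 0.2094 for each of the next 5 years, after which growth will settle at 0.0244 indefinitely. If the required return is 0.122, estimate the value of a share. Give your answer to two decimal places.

Two-stage DDM. Project D₁…D_5 at 0.2094, terminal growth 0.0244, discount at r = 0.122.
D_1 = 10.2557
D_2 = 12.4033
D_3 = 15.0005
D_4 = 18.1416
D_5 = 21.9405
Terminal value at t=5: TV = D_6/(r−g) = 22.4758/(0.122−0.0244) = 230.2849
P₀ = 10.2557/(1+0.122)^1 + 12.4033/(1+0.122)^2 + 15.0005/(1+0.122)^3 + 18.1416/(1+0.122)^4 + 21.9405/(1+0.122)^5 + 230.2849/(1+0.122)^5 = 182.9089

A$182.91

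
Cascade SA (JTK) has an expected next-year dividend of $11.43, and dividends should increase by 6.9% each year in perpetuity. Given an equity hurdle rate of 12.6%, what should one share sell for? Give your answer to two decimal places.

$200.53

Gordon growth model: P₀ = D₁/(r − g), with D₁ = 11.43 given directly.
P₀ = 11.4300 / (0.126 − 0.069) = 11.4300 / 0.057 = 200.5263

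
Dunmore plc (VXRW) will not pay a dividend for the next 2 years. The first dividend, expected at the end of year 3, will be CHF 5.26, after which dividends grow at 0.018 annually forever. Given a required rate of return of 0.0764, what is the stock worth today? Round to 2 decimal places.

Deferred-dividend DDM. At t=2 the remaining stream is a growing perpetuity with first payment D_3 = 5.26.
V_2 = D_3/(r−g) = 5.26/(0.0764−0.018) = 90.0685
P₀ = V_2/(1+r)^2 = 90.0685/(1+0.0764)^2 = 77.7366

CHF 77.74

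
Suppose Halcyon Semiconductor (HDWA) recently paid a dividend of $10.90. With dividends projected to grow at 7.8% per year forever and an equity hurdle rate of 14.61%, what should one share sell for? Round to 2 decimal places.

Gordon growth model: P₀ = D₁/(r − g). D₁ = 10.90 × (1 + 0.078) = 11.7502.
P₀ = 11.7502 / (0.1461 − 0.078) = 11.7502 / 0.0681 = 172.5433

$172.54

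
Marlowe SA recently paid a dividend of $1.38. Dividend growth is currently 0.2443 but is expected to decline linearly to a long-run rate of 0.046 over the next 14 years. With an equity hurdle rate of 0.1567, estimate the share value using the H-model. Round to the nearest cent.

$30.34

H-model: P₀ = D₀[(1+g_L) + H(g_S−g_L)]/(r−g_L), with H = 14/2 = 7.
P₀ = 1.38 × [(1+0.046) + 7×(0.2443−0.046)] / (0.1567−0.046)
   = 1.38 × 2.4341 / 0.1107 = 30.3438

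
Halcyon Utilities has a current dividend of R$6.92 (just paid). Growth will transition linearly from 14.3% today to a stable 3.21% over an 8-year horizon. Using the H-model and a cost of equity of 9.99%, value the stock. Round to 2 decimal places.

R$150.62

H-model: P₀ = D₀[(1+g_L) + H(g_S−g_L)]/(r−g_L), with H = 8/2 = 4.
P₀ = 6.92 × [(1+0.0321) + 4×(0.143−0.0321)] / (0.0999−0.0321)
   = 6.92 × 1.4757 / 0.0678 = 150.6172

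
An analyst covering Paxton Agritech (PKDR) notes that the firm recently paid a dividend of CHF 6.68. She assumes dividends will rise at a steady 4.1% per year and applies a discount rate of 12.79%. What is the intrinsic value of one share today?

Gordon growth model: P₀ = D₁/(r − g). D₁ = 6.68 × (1 + 0.041) = 6.9539.
P₀ = 6.9539 / (0.1279 − 0.041) = 6.9539 / 0.0869 = 80.0216

CHF 80.02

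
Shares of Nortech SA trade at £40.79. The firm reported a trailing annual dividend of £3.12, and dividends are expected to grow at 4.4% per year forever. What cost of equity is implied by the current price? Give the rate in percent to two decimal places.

12.39%

Rearranging the constant-growth DDM: r = D₁/P₀ + g.
D₁ = 3.12 × (1 + 0.044) = 3.2573.
r = 3.2573 / 40.79 + 0.044 = 0.07985 + 0.044 = 0.12385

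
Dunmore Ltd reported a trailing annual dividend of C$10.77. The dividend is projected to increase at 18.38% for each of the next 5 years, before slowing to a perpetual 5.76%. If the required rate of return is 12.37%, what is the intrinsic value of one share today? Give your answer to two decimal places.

C$286.73

Two-stage DDM. Project D₁…D_5 at 0.1838, terminal growth 0.0576, discount at r = 0.1237.
D_1 = 12.7495
D_2 = 15.0929
D_3 = 17.8670
D_4 = 21.1509
D_5 = 25.0384
Terminal value at t=5: TV = D_6/(r−g) = 26.4807/(0.1237−0.0576) = 400.6151
P₀ = 12.7495/(1+0.1237)^1 + 15.0929/(1+0.1237)^2 + 17.8670/(1+0.1237)^3 + 21.1509/(1+0.1237)^4 + 25.0384/(1+0.1237)^5 + 400.6151/(1+0.1237)^5 = 286.7336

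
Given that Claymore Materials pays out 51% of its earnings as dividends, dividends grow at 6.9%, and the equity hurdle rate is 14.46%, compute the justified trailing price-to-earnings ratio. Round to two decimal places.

Justified trailing P/E = b(1+g)/(r−g) = 0.51×(1+0.069)/(0.1446−0.069) = 7.2115

7.21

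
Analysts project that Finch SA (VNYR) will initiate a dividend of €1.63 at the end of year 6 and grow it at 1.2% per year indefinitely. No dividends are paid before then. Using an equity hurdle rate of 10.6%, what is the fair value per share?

Deferred-dividend DDM. At t=5 the remaining stream is a growing perpetuity with first payment D_6 = 1.63.
V_5 = D_6/(r−g) = 1.63/(0.106−0.012) = 17.3404
P₀ = V_5/(1+r)^5 = 17.3404/(1+0.106)^5 = 10.4781

€10.48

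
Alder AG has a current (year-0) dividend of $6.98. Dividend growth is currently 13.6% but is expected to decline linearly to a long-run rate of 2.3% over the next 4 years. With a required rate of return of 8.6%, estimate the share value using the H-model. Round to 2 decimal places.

H-model: P₀ = D₀[(1+g_L) + H(g_S−g_L)]/(r−g_L), with H = 4/2 = 2.
P₀ = 6.98 × [(1+0.023) + 2×(0.136−0.023)] / (0.086−0.023)
   = 6.98 × 1.2490 / 0.063 = 138.3813

$138.38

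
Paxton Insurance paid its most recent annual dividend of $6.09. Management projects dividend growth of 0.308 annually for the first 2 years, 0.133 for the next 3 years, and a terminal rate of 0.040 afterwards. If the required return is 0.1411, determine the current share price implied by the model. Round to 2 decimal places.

$119.22

Three-stage DDM. Project D₁…D_5; terminal Gordon value at t=5 with g = 0.04; discount at r = 0.1411.
D_1 = 7.9657
D_2 = 10.4192
D_3 = 11.8049
D_4 = 13.3750
D_5 = 15.1538
TV_5 = 15.7600/(0.1411−0.04) = 155.8851
P₀ = Σ Dₜ/(1+r)ᵗ + TV_5/(1+r)^5 = 119.2210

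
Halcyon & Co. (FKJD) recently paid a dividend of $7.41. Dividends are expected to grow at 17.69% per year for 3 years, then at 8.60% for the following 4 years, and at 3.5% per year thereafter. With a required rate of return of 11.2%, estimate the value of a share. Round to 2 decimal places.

$165.48

Three-stage DDM. Project D₁…D_7; terminal Gordon value at t=7 with g = 0.035; discount at r = 0.112.
D_1 = 8.7208
D_2 = 10.2635
D_3 = 12.0792
D_4 = 13.1180
D_5 = 14.2461
D_6 = 15.4713
D_7 = 16.8018
TV_7 = 17.3899/(0.112−0.035) = 225.8426
P₀ = Σ Dₜ/(1+r)ᵗ + TV_7/(1+r)^7 = 165.4760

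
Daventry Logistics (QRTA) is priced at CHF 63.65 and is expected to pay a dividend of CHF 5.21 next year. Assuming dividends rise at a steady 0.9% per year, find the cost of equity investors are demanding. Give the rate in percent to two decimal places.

Rearranging the constant-growth DDM: r = D₁/P₀ + g.
r = 5.2100 / 63.65 + 0.009 = 0.08185 + 0.009 = 0.09085

9.09%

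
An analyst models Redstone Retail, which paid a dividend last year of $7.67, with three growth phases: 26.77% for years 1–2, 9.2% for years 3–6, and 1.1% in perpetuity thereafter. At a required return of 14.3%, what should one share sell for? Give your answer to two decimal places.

Three-stage DDM. Project D₁…D_6; terminal Gordon value at t=6 with g = 0.011; discount at r = 0.143.
D_1 = 9.7233
D_2 = 12.3262
D_3 = 13.4602
D_4 = 14.6985
D_5 = 16.0508
D_6 = 17.5275
TV_6 = 17.7203/(0.143−0.011) = 134.2444
P₀ = Σ Dₜ/(1+r)ᵗ + TV_6/(1+r)^6 = 111.8581

$111.86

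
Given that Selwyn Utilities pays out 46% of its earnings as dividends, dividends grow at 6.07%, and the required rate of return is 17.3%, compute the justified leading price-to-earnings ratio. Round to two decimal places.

4.10

Justified leading P/E = b/(r−g) = 0.46/(0.173−0.0607) = 4.0962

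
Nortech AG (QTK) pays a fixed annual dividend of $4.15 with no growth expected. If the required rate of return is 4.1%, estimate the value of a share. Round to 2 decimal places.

$101.22

Zero-growth DDM (perpetuity): P₀ = D/r = 4.15 / 0.041 = 101.2195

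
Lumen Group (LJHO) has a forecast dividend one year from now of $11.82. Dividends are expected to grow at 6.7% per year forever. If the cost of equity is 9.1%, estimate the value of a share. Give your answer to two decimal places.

$492.50

Gordon growth model: P₀ = D₁/(r − g), with D₁ = 11.82 given directly.
P₀ = 11.8200 / (0.091 − 0.067) = 11.8200 / 0.024 = 492.5000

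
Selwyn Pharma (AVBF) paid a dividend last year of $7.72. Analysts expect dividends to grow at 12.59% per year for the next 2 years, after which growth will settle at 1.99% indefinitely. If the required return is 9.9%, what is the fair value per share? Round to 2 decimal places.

Two-stage DDM. Project D₁…D_2 at 0.1259, terminal growth 0.0199, discount at r = 0.099.
D_1 = 8.6919
D_2 = 9.7863
Terminal value at t=2: TV = D_3/(r−g) = 9.9810/(0.099−0.0199) = 126.1822
P₀ = 8.6919/(1+0.099)^1 + 9.7863/(1+0.099)^2 + 126.1822/(1+0.099)^2 = 120.4842

$120.48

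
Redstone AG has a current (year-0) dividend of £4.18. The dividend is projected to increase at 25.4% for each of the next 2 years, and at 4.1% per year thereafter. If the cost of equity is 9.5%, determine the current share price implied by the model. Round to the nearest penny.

Two-stage DDM. Project D₁…D_2 at 0.254, terminal growth 0.041, discount at r = 0.095.
D_1 = 5.2417
D_2 = 6.5731
Terminal value at t=2: TV = D_3/(r−g) = 6.8426/(0.095−0.041) = 126.7151
P₀ = 5.2417/(1+0.095)^1 + 6.5731/(1+0.095)^2 + 126.7151/(1+0.095)^2 = 115.9508

£115.95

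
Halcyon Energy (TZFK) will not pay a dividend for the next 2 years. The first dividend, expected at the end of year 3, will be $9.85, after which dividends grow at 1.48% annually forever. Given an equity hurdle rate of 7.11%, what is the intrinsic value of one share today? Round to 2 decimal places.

Deferred-dividend DDM. At t=2 the remaining stream is a growing perpetuity with first payment D_3 = 9.85.
V_2 = D_3/(r−g) = 9.85/(0.0711−0.0148) = 174.9556
P₀ = V_2/(1+r)^2 = 174.9556/(1+0.0711)^2 = 152.4993

$152.50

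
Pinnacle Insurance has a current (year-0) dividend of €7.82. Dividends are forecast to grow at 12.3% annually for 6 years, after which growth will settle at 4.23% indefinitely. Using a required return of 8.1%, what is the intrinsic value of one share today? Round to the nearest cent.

€318.47

Two-stage DDM. Project D₁…D_6 at 0.123, terminal growth 0.0423, discount at r = 0.081.
D_1 = 8.7819
D_2 = 9.8620
D_3 = 11.0751
D_4 = 12.4373
D_5 = 13.9671
D_6 = 15.6850
Terminal value at t=6: TV = D_7/(r−g) = 16.3485/(0.081−0.0423) = 422.4420
P₀ = 8.7819/(1+0.081)^1 + 9.8620/(1+0.081)^2 + 11.0751/(1+0.081)^3 + 12.4373/(1+0.081)^4 + 13.9671/(1+0.081)^5 + 15.6850/(1+0.081)^6 + 422.4420/(1+0.081)^6 = 318.4660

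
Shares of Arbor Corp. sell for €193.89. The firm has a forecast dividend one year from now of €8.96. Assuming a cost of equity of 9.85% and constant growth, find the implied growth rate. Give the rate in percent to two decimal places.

5.23%

From P₀ = D₁/(r − g), the implied growth is g = r − D₁/P₀.
g = 0.0985 − 8.96/193.89 = 0.0985 − 0.04621 = 0.05229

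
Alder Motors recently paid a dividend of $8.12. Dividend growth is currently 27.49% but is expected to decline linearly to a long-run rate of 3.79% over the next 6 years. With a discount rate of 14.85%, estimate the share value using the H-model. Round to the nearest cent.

$128.40

H-model: P₀ = D₀[(1+g_L) + H(g_S−g_L)]/(r−g_L), with H = 6/2 = 3.
P₀ = 8.12 × [(1+0.0379) + 3×(0.2749−0.0379)] / (0.1485−0.0379)
   = 8.12 × 1.7489 / 0.1106 = 128.4003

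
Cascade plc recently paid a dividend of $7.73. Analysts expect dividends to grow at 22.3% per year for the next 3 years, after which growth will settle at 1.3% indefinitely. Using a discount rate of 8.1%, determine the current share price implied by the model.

Two-stage DDM. Project D₁…D_3 at 0.223, terminal growth 0.013, discount at r = 0.081.
D_1 = 9.4538
D_2 = 11.5620
D_3 = 14.1403
Terminal value at t=3: TV = D_4/(r−g) = 14.3241/(0.081−0.013) = 210.6490
P₀ = 9.4538/(1+0.081)^1 + 11.5620/(1+0.081)^2 + 14.1403/(1+0.081)^3 + 210.6490/(1+0.081)^3 = 196.5899

$196.59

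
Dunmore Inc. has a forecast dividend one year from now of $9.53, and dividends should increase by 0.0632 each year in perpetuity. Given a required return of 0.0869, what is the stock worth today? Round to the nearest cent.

$402.11

Gordon growth model: P₀ = D₁/(r − g), with D₁ = 9.53 given directly.
P₀ = 9.5300 / (0.0869 − 0.0632) = 9.5300 / 0.0237 = 402.1097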